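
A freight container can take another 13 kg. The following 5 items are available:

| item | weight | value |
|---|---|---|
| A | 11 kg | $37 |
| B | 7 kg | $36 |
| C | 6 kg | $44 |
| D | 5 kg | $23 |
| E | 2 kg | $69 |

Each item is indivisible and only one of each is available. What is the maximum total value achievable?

$136

Check high-value combinations within 13 kg:
- C+D+E: weight 6+5+2=13, value 44+23+69=136
- C+E: weight 6+2=8, value 44+69=113
- A+E: weight 11+2=13, value 37+69=106
- B+E: weight 7+2=9, value 36+69=105
Best: $136.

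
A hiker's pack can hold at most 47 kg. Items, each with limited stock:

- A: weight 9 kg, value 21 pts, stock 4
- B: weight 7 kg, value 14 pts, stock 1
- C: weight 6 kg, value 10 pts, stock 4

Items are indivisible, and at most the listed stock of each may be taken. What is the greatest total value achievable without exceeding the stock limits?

Best selections within weight 47 and stock limits:
- 4×A + 1×B: weight 43, value 98
- 3×A + 1×B + 2×C: weight 46, value 97
- 4×A + 1×C: weight 42, value 94
Best: 98 pts.

98 pts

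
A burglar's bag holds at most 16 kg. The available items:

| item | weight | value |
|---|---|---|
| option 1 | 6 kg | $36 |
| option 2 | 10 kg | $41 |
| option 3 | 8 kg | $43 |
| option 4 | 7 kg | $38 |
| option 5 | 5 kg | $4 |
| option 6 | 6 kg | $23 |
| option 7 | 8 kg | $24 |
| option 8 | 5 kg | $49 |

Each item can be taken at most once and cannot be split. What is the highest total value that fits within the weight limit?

Check high-value combinations within 16 kg:
- option 3+option 8: weight 8+5=13, value 43+49=92
- option 2+option 8: weight 10+5=15, value 41+49=90
- option 1+option 5+option 8: weight 6+5+5=16, value 36+4+49=89
- option 4+option 8: weight 7+5=12, value 38+49=87
Best: $92.

$92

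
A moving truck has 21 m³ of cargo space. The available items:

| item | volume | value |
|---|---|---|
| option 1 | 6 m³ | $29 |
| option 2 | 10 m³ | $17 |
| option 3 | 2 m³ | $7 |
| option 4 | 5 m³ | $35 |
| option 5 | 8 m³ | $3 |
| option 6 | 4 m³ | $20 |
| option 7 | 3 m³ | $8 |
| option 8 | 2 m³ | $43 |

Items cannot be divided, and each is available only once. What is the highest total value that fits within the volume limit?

$135

This is a 0/1 knapsack; check combinations near the capacity.
- option 1+option 4+option 6+option 7+option 8: volume 6+5+4+3+2=20, value 29+35+20+8+43=135
- option 1+option 3+option 4+option 6+option 8: volume 6+2+5+4+2=19, value 29+7+35+20+43=134
- option 1+option 4+option 6+option 8: volume 6+5+4+2=17, value 29+35+20+43=127
- option 1+option 3+option 4+option 7+option 8: volume 6+2+5+3+2=18, value 29+7+35+8+43=122
- option 1+option 4+option 7+option 8: volume 6+5+3+2=16, value 29+35+8+43=115
Best: $135.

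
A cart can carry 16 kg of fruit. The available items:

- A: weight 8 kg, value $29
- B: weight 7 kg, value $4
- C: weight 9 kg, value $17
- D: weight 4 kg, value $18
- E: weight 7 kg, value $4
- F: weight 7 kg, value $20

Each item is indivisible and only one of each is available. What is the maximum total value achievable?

$49

This is a 0/1 knapsack; check combinations near the capacity.
- A+F: weight 8+7=15, value 29+20=49
- A+D: weight 8+4=12, value 29+18=47
- D+F: weight 4+7=11, value 18+20=38
- C+F: weight 9+7=16, value 17+20=37
Best: $49.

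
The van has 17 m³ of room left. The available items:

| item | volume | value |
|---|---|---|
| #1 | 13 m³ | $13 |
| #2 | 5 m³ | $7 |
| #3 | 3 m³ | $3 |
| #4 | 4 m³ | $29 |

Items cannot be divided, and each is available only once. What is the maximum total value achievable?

$42

Check high-value combinations within 17 m³:
- #1+#4: volume 13+4=17, value 13+29=42
- #2+#3+#4: volume 5+3+4=12, value 7+3+29=39
- #2+#4: volume 5+4=9, value 7+29=36
- #3+#4: volume 3+4=7, value 3+29=32
Best: $42.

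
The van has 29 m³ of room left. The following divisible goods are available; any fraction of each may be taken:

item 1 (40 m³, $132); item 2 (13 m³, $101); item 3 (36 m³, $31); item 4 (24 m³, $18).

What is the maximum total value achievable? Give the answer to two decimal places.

Take in order of value per unit:
- item 2 (101/13 per unit): all 13 → value 101, running total 101.00
- item 1 (132/40 per unit): 16 of 40 → value 16×132/40 = 52.8000, running total 153.80
Total 153.80.

153.80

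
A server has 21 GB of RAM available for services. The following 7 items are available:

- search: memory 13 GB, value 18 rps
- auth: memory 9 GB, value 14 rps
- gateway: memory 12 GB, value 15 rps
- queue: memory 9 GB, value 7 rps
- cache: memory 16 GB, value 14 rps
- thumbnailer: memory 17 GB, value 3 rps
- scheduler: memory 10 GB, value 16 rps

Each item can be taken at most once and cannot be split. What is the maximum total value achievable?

Check high-value combinations within 21 GB:
- auth+scheduler: memory 9+10=19, value 14+16=30
- auth+gateway: memory 9+12=21, value 14+15=29
- queue+scheduler: memory 9+10=19, value 7+16=23
- gateway+queue: memory 12+9=21, value 15+7=22
- auth+queue: memory 9+9=18, value 14+7=21
Best: 30 rps.

30 rps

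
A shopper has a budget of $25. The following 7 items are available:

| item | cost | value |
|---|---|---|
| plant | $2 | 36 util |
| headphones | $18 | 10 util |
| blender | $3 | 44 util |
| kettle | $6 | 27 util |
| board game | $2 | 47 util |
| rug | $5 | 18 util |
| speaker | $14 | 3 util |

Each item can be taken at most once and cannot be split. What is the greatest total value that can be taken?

172 util

Check high-value combinations within $25:
- plant+blender+kettle+board game+rug: cost 2+3+6+2+5=18, value 36+44+27+47+18=172
- plant+blender+kettle+board game: cost 2+3+6+2=13, value 36+44+27+47=154
- plant+blender+board game+rug: cost 2+3+2+5=12, value 36+44+47+18=145
- plant+headphones+blender+board game: cost 2+18+3+2=25, value 36+10+44+47=137
Best: 172 util.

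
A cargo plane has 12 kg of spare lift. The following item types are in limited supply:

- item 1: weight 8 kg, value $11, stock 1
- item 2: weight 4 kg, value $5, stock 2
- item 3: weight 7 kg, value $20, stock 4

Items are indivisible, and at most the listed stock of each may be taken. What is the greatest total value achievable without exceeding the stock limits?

$25

Best selections within weight 12 and stock limits:
- 1×item 2 + 1×item 3: weight 11, value 25
- 1×item 3: weight 7, value 20
- 1×item 1 + 1×item 2: weight 12, value 16
Best: $25.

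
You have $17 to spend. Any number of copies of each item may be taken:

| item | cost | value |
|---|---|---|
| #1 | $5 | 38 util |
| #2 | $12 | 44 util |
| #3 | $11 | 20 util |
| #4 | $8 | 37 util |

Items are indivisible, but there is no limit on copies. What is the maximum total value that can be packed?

114 util

Best value-per-unit is #1 at 38/5, and filling with it alone uses cost 3×5=15. No mix of the others beats 3×38 = 114.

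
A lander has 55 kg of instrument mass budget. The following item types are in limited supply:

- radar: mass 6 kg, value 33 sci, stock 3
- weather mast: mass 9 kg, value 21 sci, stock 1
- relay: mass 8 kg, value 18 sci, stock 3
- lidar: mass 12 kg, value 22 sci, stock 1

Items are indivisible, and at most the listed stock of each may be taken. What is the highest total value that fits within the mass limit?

178 sci

Top feasible selections:
- 3×radar + 1×weather mast + 2×relay + 1×lidar: mass 55, value 178
- 3×radar + 3×relay + 1×lidar: mass 54, value 175
- 3×radar + 1×weather mast + 3×relay: mass 51, value 174
- 3×radar + 1×weather mast + 1×relay + 1×lidar: mass 47, value 160
Best: 178 sci.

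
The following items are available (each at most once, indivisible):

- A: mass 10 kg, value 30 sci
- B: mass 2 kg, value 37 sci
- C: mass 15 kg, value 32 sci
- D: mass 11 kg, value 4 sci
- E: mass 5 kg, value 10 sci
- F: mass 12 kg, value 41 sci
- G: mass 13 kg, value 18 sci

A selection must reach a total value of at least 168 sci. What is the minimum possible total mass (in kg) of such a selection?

57

Subsets with value ≥ 168, sorted by total mass:
- A+B+C+E+F+G: mass 57, value 168
- A+B+C+D+E+F+G: mass 68, value 172
Minimum mass: 57 kg.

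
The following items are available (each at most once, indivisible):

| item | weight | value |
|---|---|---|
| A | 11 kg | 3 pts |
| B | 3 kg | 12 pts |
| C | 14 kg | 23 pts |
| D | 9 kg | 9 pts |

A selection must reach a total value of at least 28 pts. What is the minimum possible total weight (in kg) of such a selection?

17

Subsets with value ≥ 28, sorted by total weight:
- B+C: weight 17, value 35
- C+D: weight 23, value 32
- B+C+D: weight 26, value 44
Minimum weight: 17 kg.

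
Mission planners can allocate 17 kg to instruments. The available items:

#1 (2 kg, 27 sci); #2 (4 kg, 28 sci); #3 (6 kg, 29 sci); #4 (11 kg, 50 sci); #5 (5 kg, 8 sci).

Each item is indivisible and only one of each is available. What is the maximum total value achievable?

Check high-value combinations within 17 kg:
- #1+#2+#4: mass 2+4+11=17, value 27+28+50=105
- #1+#2+#3+#5: mass 2+4+6+5=17, value 27+28+29+8=92
- #1+#2+#3: mass 2+4+6=12, value 27+28+29=84
- #3+#4: mass 6+11=17, value 29+50=79
- #2+#4: mass 4+11=15, value 28+50=78
Best: 105 sci.

105 sci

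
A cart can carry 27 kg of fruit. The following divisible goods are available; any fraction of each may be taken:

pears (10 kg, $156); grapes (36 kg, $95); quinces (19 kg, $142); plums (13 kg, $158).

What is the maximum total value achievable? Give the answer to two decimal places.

343.89

Take in order of value per unit:
- pears (156/10 per unit): all 10 → value 156, running total 156.00
- plums (158/13 per unit): all 13 → value 158, running total 314.00
- quinces (142/19 per unit): 4 of 19 → value 4×142/19 = 29.8947, running total 343.89
Total 343.89.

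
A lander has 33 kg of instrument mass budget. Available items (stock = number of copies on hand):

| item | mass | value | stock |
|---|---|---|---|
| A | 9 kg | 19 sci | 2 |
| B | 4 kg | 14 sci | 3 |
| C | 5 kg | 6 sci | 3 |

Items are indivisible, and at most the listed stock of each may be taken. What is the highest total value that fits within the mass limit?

80 sci

Best selections within mass 33 and stock limits:
- 2×A + 3×B: mass 30, value 80
- 1×A + 3×B + 2×C: mass 31, value 73
- 2×A + 2×B + 1×C: mass 31, value 72
Best: 80 sci.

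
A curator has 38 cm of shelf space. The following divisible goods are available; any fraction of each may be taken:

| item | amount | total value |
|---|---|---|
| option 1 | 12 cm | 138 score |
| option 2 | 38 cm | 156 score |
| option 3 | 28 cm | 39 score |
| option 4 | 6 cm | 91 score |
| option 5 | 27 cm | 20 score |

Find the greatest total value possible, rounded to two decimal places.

Take in order of value per unit:
- option 4 (91/6 per unit): all 6 → value 91, running total 91.00
- option 1 (138/12 per unit): all 12 → value 138, running total 229.00
- option 2 (156/38 per unit): 20 of 38 → value 20×156/38 = 82.1053, running total 311.11
Total 311.11.

311.11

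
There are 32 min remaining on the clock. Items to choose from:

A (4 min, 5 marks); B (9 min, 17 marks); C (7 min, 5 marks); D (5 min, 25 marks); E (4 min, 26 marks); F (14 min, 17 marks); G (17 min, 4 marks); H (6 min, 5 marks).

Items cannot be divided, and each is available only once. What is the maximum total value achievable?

This is a 0/1 knapsack; check combinations near the capacity.
- B+D+E+F: time 9+5+4+14=32, value 17+25+26+17=85
- A+B+D+E+H: time 4+9+5+4+6=28, value 5+17+25+26+5=78
- A+B+C+D+E: time 4+9+7+5+4=29, value 5+17+5+25+26=78
- B+C+D+E+H: time 9+7+5+4+6=31, value 17+5+25+26+5=78
Best: 85 marks.

85 marks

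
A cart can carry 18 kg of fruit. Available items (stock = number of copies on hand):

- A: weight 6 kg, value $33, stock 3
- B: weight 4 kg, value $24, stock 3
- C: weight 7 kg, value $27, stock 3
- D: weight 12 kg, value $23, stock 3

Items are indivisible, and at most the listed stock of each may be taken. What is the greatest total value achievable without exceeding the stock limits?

Best selections within weight 18 and stock limits:
- 1×A + 3×B: weight 18, value 105
- 3×A: weight 18, value 99
- 2×A + 1×B: weight 16, value 90
- 1×A + 1×B + 1×C: weight 17, value 84
Best: $105.

$105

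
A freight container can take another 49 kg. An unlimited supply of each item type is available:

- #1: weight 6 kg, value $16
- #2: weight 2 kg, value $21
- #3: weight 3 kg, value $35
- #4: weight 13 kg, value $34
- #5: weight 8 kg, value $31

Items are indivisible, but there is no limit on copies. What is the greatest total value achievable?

Best value-per-unit is #3 at 35/3; filling with it alone gives 16×35 = 560.
Optimal mix: 2×#2 + 15×#3 → weight 49, value 567.

$567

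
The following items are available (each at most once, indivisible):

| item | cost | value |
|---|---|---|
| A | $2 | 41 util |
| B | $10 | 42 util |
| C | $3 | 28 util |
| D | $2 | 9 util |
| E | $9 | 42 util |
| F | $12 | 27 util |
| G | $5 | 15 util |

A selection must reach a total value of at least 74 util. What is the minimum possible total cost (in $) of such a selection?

7

Subsets with value ≥ 74, sorted by total cost:
- A+C+D: cost 7, value 78
- A+C+G: cost 10, value 84
Minimum cost: 7 $.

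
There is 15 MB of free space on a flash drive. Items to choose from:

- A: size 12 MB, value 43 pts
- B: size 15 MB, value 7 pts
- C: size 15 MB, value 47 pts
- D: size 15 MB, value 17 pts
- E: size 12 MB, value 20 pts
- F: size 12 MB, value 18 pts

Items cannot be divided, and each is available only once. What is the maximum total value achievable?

Check high-value combinations within 15 MB:
- C: size 15, value 47
- A: size 12, value 43
- E: size 12, value 20
- F: size 12, value 18
- D: size 15, value 17
Best: 47 pts.

47 pts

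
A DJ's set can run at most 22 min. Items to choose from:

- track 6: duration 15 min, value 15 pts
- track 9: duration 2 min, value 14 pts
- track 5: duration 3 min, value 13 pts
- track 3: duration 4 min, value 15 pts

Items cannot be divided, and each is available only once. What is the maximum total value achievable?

44 pts

Check high-value combinations within 22 min:
- track 6+track 9+track 3: duration 15+2+4=21, value 15+14+15=44
- track 6+track 5+track 3: duration 15+3+4=22, value 15+13+15=43
- track 9+track 5+track 3: duration 2+3+4=9, value 14+13+15=42
Best: 44 pts.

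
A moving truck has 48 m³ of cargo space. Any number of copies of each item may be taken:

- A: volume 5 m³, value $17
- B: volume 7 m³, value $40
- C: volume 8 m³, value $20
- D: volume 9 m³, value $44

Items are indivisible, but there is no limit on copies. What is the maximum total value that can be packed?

Best value-per-unit is B at 40/7; filling with it alone gives 6×40 = 240.
Optimal mix: 1×A + 6×B → volume 47, value 257.

$257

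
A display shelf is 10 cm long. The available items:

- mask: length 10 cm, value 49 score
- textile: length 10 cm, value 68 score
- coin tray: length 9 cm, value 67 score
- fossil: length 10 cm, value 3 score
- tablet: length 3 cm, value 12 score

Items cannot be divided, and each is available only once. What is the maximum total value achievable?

68 score

Check high-value combinations within 10 cm:
- textile: length 10, value 68
- coin tray: length 9, value 67
- mask: length 10, value 49
- tablet: length 3, value 12
Best: 68 score.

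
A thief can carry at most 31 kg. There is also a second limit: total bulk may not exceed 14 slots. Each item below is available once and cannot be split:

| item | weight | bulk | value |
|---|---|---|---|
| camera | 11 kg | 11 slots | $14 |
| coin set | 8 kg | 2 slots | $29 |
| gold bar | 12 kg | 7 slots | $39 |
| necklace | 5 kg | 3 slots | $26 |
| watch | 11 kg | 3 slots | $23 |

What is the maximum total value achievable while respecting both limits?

$94

Feasible sets respecting both limits:
- coin set+gold bar+necklace: weight 25, bulk 12, value 94
- coin set+gold bar+watch: weight 31, bulk 12, value 91
- gold bar+necklace+watch: weight 28, bulk 13, value 88
Best: $94.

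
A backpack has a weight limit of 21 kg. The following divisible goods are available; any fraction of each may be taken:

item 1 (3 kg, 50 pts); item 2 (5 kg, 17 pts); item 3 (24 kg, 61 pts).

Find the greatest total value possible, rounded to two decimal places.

Take in order of value per unit:
- item 1 (50/3 per unit): all 3 → value 50, running total 50.00
- item 2 (17/5 per unit): all 5 → value 17, running total 67.00
- item 3 (61/24 per unit): 13 of 24 → value 13×61/24 = 33.0417, running total 100.04
Total 100.04.

100.04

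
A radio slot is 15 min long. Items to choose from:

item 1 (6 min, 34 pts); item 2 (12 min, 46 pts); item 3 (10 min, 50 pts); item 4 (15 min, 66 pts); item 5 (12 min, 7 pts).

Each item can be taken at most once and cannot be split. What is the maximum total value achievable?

66 pts

This is a 0/1 knapsack; check combinations near the capacity.
- item 4: duration 15, value 66
- item 3: duration 10, value 50
- item 2: duration 12, value 46
- item 1: duration 6, value 34
- item 5: duration 12, value 7
Best: 66 pts.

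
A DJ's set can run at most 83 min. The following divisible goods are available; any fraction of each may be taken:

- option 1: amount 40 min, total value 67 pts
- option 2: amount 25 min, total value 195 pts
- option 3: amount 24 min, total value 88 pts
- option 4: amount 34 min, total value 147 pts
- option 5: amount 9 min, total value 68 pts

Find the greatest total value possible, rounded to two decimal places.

Take in order of value per unit:
- option 2 (195/25 per unit): all 25 → value 195, running total 195.00
- option 5 (68/9 per unit): all 9 → value 68, running total 263.00
- option 4 (147/34 per unit): all 34 → value 147, running total 410.00
- option 3 (88/24 per unit): 15 of 24 → value 15×88/24 = 55.0000, running total 465.00
Total 465.00.

465.00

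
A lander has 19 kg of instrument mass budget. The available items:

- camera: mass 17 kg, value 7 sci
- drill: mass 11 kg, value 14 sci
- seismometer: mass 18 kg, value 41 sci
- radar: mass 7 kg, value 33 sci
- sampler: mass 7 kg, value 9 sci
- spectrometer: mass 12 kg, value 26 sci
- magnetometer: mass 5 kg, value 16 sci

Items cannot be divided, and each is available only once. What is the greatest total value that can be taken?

59 sci

This is a 0/1 knapsack; check combinations near the capacity.
- radar+spectrometer: mass 7+12=19, value 33+26=59
- radar+sampler+magnetometer: mass 7+7+5=19, value 33+9+16=58
- radar+magnetometer: mass 7+5=12, value 33+16=49
- drill+radar: mass 11+7=18, value 14+33=47
- radar+sampler: mass 7+7=14, value 33+9=42
Best: 59 sci.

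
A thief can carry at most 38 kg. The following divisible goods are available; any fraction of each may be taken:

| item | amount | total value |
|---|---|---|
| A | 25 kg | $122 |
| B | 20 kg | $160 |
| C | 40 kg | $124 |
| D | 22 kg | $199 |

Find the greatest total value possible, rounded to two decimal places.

Take in order of value per unit:
- D (199/22 per unit): all 22 → value 199, running total 199.00
- B (160/20 per unit): 16 of 20 → value 16×160/20 = 128.0000, running total 327.00
Total 327.00.

327.00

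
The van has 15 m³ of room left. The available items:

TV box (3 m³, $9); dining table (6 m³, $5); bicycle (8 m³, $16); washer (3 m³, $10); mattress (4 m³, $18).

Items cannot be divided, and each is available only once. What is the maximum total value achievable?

$44

This is a 0/1 knapsack; check combinations near the capacity.
- bicycle+washer+mattress: volume 8+3+4=15, value 16+10+18=44
- TV box+bicycle+mattress: volume 3+8+4=15, value 9+16+18=43
- TV box+washer+mattress: volume 3+3+4=10, value 9+10+18=37
- TV box+bicycle+washer: volume 3+8+3=14, value 9+16+10=35
- bicycle+mattress: volume 8+4=12, value 16+18=34
Best: $44.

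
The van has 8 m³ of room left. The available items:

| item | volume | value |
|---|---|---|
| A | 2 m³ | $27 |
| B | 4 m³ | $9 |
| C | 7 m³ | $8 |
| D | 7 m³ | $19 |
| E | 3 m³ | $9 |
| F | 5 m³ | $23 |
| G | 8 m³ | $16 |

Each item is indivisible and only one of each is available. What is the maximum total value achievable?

Check high-value combinations within 8 m³:
- A+F: volume 2+5=7, value 27+23=50
- A+E: volume 2+3=5, value 27+9=36
- A+B: volume 2+4=6, value 27+9=36
Best: $50.

$50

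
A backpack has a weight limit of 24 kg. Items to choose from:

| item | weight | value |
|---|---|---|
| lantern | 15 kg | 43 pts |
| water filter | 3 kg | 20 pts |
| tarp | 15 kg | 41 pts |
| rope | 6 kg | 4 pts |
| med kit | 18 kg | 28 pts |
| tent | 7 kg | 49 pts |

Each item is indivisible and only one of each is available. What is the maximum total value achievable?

92 pts

Check high-value combinations within 24 kg:
- lantern+tent: weight 15+7=22, value 43+49=92
- tarp+tent: weight 15+7=22, value 41+49=90
- water filter+rope+tent: weight 3+6+7=16, value 20+4+49=73
Best: 92 pts.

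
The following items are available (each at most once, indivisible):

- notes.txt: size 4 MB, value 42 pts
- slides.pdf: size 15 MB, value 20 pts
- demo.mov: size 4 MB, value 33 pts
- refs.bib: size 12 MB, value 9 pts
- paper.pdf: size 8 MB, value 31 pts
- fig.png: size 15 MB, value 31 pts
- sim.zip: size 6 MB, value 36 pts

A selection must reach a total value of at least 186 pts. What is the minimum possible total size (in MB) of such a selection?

52

Subsets with value ≥ 186, sorted by total size:
- notes.txt+slides.pdf+demo.mov+paper.pdf+fig.png+sim.zip: size 52, value 193
- notes.txt+slides.pdf+demo.mov+refs.bib+paper.pdf+fig.png+sim.zip: size 64, value 202
Minimum size: 52 MB.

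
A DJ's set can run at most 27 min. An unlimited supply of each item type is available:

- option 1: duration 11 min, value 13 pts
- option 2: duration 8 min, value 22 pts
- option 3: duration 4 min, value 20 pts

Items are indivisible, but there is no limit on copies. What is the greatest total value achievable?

120 pts

Best value-per-unit is option 3 at 20/4, and filling with it alone uses duration 6×4=24. No mix of the others beats 6×20 = 120.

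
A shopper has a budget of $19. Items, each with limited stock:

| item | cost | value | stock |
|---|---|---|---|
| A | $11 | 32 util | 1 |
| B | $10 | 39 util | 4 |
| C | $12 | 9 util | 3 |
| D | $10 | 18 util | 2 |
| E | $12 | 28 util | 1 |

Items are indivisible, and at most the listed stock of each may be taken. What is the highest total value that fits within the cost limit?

39 util

Top feasible selections:
- 1×B: cost 10, value 39
- 1×A: cost 11, value 32
- 1×E: cost 12, value 28
- 1×D: cost 10, value 18
Best: 39 util.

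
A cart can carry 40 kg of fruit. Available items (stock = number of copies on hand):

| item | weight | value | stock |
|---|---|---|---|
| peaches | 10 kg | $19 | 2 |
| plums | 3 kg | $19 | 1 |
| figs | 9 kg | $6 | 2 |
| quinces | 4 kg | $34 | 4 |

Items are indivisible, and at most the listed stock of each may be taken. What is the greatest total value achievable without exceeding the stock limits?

$193

Best selections within weight 40 and stock limits:
- 2×peaches + 1×plums + 4×quinces: weight 39, value 193
- 1×peaches + 1×plums + 1×figs + 4×quinces: weight 38, value 180
- 1×peaches + 1×plums + 4×quinces: weight 29, value 174
- 2×peaches + 4×quinces: weight 36, value 174
Best: $193.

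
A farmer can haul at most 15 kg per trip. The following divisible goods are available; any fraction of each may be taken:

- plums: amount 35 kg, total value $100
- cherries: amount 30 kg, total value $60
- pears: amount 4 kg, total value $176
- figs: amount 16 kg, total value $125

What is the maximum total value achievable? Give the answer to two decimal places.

261.94

Take in order of value per unit:
- pears (176/4 per unit): all 4 → value 176, running total 176.00
- figs (125/16 per unit): 11 of 16 → value 11×125/16 = 85.9375, running total 261.94
Total 261.94.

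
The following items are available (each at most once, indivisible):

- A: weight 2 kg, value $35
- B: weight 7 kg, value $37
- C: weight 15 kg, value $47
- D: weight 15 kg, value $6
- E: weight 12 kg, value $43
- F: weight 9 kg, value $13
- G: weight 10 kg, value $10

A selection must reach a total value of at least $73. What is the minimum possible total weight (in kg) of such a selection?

14

Subsets with value ≥ 73, sorted by total weight:
- A+E: weight 14, value 78
- A+C: weight 17, value 82
Minimum weight: 14 kg.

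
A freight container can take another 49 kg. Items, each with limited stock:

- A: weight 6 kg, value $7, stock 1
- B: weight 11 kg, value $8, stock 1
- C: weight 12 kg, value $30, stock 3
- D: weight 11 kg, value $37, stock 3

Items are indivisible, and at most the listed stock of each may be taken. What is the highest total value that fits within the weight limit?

Best selections within weight 49 and stock limits:
- 1×C + 3×D: weight 45, value 141
- 2×C + 2×D: weight 46, value 134
- 3×C + 1×D: weight 47, value 127
Best: $141.

$141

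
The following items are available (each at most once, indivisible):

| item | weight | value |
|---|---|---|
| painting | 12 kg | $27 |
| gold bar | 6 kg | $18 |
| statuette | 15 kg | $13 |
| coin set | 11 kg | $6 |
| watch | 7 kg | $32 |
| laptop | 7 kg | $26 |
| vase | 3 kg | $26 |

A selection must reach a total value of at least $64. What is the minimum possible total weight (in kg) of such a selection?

16

Subsets with value ≥ 64, sorted by total weight:
- gold bar+watch+vase: weight 16, value 76
- gold bar+laptop+vase: weight 16, value 70
- watch+laptop+vase: weight 17, value 84
- gold bar+watch+laptop: weight 20, value 76
Minimum weight: 16 kg.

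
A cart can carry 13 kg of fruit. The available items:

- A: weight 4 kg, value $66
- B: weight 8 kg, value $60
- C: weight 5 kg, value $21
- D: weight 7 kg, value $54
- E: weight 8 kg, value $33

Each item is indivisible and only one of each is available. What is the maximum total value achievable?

Check high-value combinations within 13 kg:
- A+B: weight 4+8=12, value 66+60=126
- A+D: weight 4+7=11, value 66+54=120
- A+E: weight 4+8=12, value 66+33=99
- A+C: weight 4+5=9, value 66+21=87
- B+C: weight 8+5=13, value 60+21=81
Best: $126.

$126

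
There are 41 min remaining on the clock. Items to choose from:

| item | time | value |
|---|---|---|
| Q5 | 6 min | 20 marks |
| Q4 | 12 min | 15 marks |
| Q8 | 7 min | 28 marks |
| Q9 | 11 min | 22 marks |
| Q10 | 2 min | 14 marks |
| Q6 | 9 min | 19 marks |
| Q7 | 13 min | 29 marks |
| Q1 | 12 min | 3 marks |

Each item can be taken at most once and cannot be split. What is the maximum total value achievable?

113 marks

Check high-value combinations within 41 min:
- Q5+Q8+Q9+Q10+Q7: time 6+7+11+2+13=39, value 20+28+22+14+29=113
- Q5+Q8+Q10+Q6+Q7: time 6+7+2+9+13=37, value 20+28+14+19+29=110
- Q5+Q4+Q8+Q10+Q7: time 6+12+7+2+13=40, value 20+15+28+14+29=106
Best: 113 marks.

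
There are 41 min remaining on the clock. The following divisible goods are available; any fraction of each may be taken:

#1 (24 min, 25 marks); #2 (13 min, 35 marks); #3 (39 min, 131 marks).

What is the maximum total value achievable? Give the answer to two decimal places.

136.38

Take in order of value per unit:
- #3 (131/39 per unit): all 39 → value 131, running total 131.00
- #2 (35/13 per unit): 2 of 13 → value 2×35/13 = 5.3846, running total 136.38
Total 136.38.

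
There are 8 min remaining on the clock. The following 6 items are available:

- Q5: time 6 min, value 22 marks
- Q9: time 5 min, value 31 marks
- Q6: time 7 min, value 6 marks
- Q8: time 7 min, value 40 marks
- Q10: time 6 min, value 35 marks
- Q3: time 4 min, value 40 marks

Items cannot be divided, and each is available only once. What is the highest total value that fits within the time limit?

Check high-value combinations within 8 min:
- Q3: time 4, value 40
- Q8: time 7, value 40
- Q10: time 6, value 35
Best: 40 marks.

40 marks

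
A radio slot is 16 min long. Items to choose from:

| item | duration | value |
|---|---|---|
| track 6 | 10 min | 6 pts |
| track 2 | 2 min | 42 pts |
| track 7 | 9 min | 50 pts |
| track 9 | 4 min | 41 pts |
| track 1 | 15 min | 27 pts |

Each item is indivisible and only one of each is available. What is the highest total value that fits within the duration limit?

Check high-value combinations within 16 min:
- track 2+track 7+track 9: duration 2+9+4=15, value 42+50+41=133
- track 2+track 7: duration 2+9=11, value 42+50=92
- track 7+track 9: duration 9+4=13, value 50+41=91
Best: 133 pts.

133 pts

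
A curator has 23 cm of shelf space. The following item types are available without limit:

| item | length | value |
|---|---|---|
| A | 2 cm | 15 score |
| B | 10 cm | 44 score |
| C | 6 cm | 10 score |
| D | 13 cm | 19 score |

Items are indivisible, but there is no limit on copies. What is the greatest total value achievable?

165 score

Best value-per-unit is A at 15/2, and filling with it alone uses length 11×2=22. No mix of the others beats 11×15 = 165.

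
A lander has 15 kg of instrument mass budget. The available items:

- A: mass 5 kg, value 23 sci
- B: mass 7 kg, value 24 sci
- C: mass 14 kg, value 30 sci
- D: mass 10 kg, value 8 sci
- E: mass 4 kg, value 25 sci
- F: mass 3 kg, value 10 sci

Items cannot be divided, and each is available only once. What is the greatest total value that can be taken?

Check high-value combinations within 15 kg:
- B+E+F: mass 7+4+3=14, value 24+25+10=59
- A+E+F: mass 5+4+3=12, value 23+25+10=58
- A+B+F: mass 5+7+3=15, value 23+24+10=57
- B+E: mass 7+4=11, value 24+25=49
- A+E: mass 5+4=9, value 23+25=48
Best: 59 sci.

59 sci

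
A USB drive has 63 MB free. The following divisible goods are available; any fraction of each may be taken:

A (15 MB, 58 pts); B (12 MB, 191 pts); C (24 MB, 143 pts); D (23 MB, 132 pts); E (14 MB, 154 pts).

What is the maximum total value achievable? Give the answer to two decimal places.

Take in order of value per unit:
- B (191/12 per unit): all 12 → value 191, running total 191.00
- E (154/14 per unit): all 14 → value 154, running total 345.00
- C (143/24 per unit): all 24 → value 143, running total 488.00
- D (132/23 per unit): 13 of 23 → value 13×132/23 = 74.6087, running total 562.61
Total 562.61.

562.61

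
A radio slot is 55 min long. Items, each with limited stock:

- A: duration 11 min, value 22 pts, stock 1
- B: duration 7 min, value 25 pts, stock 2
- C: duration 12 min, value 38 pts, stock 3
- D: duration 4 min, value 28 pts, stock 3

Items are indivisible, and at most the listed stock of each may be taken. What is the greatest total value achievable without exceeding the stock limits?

Best selections within duration 55 and stock limits:
- 1×B + 3×C + 3×D: duration 55, value 223
- 2×B + 2×C + 3×D: duration 50, value 210
Best: 223 pts.

223 pts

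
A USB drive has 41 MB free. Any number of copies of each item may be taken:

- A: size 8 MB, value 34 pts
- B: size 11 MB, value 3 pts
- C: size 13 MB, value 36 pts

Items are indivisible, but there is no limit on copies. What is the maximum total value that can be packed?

Best value-per-unit is A at 34/8, and filling with it alone uses size 5×8=40. No mix of the others beats 5×34 = 170.

170 pts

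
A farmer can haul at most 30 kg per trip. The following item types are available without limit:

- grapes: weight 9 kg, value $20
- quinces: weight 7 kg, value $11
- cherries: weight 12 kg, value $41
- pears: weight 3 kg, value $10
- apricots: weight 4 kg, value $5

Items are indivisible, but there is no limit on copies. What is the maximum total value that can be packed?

Best value-per-unit is cherries at 41/12; filling with it alone gives 2×41 = 82.
Optimal mix: 2×cherries + 2×pears → weight 30, value 102.

$102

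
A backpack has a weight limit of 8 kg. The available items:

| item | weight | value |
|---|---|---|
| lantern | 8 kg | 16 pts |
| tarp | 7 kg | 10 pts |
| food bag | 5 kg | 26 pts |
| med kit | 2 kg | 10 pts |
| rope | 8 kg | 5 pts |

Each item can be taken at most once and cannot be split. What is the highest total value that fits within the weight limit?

Check high-value combinations within 8 kg:
- food bag+med kit: weight 5+2=7, value 26+10=36
- food bag: weight 5, value 26
- lantern: weight 8, value 16
Best: 36 pts.

36 pts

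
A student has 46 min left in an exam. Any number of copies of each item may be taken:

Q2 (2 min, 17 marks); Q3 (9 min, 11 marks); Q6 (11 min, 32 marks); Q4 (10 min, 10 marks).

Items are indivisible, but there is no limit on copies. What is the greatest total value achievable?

Best value-per-unit is Q2 at 17/2, and filling with it alone uses time 23×2=46. No mix of the others beats 23×17 = 391.

391 marks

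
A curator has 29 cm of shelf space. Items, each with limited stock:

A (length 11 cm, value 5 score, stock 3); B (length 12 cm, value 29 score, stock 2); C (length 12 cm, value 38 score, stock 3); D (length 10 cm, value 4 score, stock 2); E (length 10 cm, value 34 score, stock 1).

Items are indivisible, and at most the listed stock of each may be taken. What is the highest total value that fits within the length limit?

Best selections within length 29 and stock limits:
- 2×C: length 24, value 76
- 1×C + 1×E: length 22, value 72
- 1×B + 1×C: length 24, value 67
- 1×B + 1×E: length 22, value 63
Best: 76 score.

76 score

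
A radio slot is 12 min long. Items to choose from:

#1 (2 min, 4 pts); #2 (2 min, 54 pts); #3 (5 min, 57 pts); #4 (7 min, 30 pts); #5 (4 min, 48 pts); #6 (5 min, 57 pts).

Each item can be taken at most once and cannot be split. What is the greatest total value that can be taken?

168 pts

This is a 0/1 knapsack; check combinations near the capacity.
- #2+#3+#6: duration 2+5+5=12, value 54+57+57=168
- #2+#3+#5: duration 2+5+4=11, value 54+57+48=159
- #2+#5+#6: duration 2+4+5=11, value 54+48+57=159
- #1+#3+#6: duration 2+5+5=12, value 4+57+57=118
- #1+#2+#3: duration 2+2+5=9, value 4+54+57=115
Best: 168 pts.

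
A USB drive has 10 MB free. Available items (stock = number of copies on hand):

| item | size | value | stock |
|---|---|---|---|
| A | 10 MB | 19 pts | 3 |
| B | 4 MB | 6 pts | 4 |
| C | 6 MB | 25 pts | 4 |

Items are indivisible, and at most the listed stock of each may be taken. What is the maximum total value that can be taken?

31 pts

Top feasible selections:
- 1×B + 1×C: size 10, value 31
- 1×C: size 6, value 25
Best: 31 pts.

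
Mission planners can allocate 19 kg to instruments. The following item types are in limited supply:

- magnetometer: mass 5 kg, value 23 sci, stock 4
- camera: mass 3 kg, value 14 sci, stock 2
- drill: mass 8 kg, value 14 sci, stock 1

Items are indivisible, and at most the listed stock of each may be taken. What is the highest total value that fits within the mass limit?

Best selections within mass 19 and stock limits:
- 3×magnetometer + 1×camera: mass 18, value 83
- 2×magnetometer + 2×camera: mass 16, value 74
- 3×magnetometer: mass 15, value 69
Best: 83 sci.

83 sci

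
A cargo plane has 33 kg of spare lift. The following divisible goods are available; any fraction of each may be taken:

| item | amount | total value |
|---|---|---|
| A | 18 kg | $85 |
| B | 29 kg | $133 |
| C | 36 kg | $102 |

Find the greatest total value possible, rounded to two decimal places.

153.79

Take in order of value per unit:
- A (85/18 per unit): all 18 → value 85, running total 85.00
- B (133/29 per unit): 15 of 29 → value 15×133/29 = 68.7931, running total 153.79
Total 153.79.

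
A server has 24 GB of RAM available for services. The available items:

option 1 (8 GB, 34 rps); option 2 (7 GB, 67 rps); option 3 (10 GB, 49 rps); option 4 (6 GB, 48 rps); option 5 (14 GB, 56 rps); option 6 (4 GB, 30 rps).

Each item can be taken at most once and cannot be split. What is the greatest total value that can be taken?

164 rps

Check high-value combinations within 24 GB:
- option 2+option 3+option 4: memory 7+10+6=23, value 67+49+48=164
- option 1+option 2+option 4: memory 8+7+6=21, value 34+67+48=149
- option 2+option 3+option 6: memory 7+10+4=21, value 67+49+30=146
- option 2+option 4+option 6: memory 7+6+4=17, value 67+48+30=145
- option 4+option 5+option 6: memory 6+14+4=24, value 48+56+30=134
Best: 164 rps.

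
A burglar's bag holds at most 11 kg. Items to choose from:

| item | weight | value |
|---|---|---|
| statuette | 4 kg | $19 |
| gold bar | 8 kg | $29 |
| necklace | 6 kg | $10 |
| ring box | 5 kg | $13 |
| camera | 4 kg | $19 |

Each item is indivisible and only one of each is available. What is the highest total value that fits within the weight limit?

$38

Check high-value combinations within 11 kg:
- statuette+camera: weight 4+4=8, value 19+19=38
- statuette+ring box: weight 4+5=9, value 19+13=32
- ring box+camera: weight 5+4=9, value 13+19=32
Best: $38.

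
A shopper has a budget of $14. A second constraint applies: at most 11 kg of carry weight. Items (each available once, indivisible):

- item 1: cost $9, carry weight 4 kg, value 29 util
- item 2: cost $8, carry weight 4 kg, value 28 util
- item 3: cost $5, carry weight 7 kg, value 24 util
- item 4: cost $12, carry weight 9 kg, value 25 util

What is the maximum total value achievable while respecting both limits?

Feasible sets respecting both limits:
- item 1+item 3: cost 14, carry weight 11, value 53
- item 2+item 3: cost 13, carry weight 11, value 52
- item 1: cost 9, carry weight 4, value 29
- item 2: cost 8, carry weight 4, value 28
Best: 53 util.

53 util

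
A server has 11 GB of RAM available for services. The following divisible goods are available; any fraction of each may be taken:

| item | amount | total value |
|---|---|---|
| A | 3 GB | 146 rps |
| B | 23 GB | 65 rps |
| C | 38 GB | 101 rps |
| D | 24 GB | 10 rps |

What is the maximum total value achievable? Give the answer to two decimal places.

Take in order of value per unit:
- A (146/3 per unit): all 3 → value 146, running total 146.00
- B (65/23 per unit): 8 of 23 → value 8×65/23 = 22.6087, running total 168.61
Total 168.61.

168.61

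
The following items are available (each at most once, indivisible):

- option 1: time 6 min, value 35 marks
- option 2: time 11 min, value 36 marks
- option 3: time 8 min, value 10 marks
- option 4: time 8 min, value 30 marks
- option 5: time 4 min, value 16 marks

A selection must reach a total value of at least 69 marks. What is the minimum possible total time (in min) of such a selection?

17

Subsets with value ≥ 69, sorted by total time:
- option 1+option 2: time 17, value 71
- option 1+option 4+option 5: time 18, value 81
- option 1+option 2+option 5: time 21, value 87
- option 1+option 3+option 4: time 22, value 75
Minimum time: 17 min.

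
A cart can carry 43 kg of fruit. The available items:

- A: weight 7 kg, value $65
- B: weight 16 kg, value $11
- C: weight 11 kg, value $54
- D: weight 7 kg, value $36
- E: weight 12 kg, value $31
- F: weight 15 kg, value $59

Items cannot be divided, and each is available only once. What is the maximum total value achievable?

Check high-value combinations within 43 kg:
- A+C+D+F: weight 7+11+7+15=40, value 65+54+36+59=214
- A+D+E+F: weight 7+7+12+15=41, value 65+36+31+59=191
- A+C+D+E: weight 7+11+7+12=37, value 65+54+36+31=186
- A+C+F: weight 7+11+15=33, value 65+54+59=178
Best: $214.

$214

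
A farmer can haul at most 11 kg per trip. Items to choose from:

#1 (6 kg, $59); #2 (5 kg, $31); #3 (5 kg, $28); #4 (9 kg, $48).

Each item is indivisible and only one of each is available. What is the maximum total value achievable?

$90

Check high-value combinations within 11 kg:
- #1+#2: weight 6+5=11, value 59+31=90
- #1+#3: weight 6+5=11, value 59+28=87
- #1: weight 6, value 59
- #2+#3: weight 5+5=10, value 31+28=59
- #4: weight 9, value 48
Best: $90.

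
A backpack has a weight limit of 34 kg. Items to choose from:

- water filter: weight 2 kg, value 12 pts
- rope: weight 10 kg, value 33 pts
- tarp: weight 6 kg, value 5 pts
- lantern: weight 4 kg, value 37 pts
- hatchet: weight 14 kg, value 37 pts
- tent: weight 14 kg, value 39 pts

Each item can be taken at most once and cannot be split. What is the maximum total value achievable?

125 pts

Check high-value combinations within 34 kg:
- water filter+lantern+hatchet+tent: weight 2+4+14+14=34, value 12+37+37+39=125
- water filter+rope+lantern+tent: weight 2+10+4+14=30, value 12+33+37+39=121
- water filter+rope+lantern+hatchet: weight 2+10+4+14=30, value 12+33+37+37=119
- rope+tarp+lantern+tent: weight 10+6+4+14=34, value 33+5+37+39=114
Best: 125 pts.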